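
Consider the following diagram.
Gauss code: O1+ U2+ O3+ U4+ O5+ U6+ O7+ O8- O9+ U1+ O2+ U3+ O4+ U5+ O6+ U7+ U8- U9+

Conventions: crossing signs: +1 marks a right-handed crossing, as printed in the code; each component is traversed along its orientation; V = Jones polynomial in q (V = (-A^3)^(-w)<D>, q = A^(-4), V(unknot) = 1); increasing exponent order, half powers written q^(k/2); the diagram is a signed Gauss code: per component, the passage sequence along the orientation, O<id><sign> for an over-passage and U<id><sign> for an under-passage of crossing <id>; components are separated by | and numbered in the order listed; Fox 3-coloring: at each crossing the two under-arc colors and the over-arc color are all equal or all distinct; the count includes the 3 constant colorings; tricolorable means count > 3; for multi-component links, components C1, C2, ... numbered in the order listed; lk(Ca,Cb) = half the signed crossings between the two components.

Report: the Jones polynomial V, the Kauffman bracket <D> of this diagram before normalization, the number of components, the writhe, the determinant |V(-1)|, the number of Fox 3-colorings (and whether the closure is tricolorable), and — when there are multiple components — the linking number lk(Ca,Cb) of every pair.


Jones polynomial: V(q) = q^3 + q^5 - q^6 + q^7 - q^8 + q^9 - q^10
<D> = A^-19 - A^-15 + A^-11 - A^-7 + A^-3 - A - A^9; writhe +7
components 1, writhe +7 (9 crossings)
3-colorings: 3 of 3^9, det 7 — not tricolorable
note: det 7 = |V(-1)|; not divisible by 3, so not tricolorable


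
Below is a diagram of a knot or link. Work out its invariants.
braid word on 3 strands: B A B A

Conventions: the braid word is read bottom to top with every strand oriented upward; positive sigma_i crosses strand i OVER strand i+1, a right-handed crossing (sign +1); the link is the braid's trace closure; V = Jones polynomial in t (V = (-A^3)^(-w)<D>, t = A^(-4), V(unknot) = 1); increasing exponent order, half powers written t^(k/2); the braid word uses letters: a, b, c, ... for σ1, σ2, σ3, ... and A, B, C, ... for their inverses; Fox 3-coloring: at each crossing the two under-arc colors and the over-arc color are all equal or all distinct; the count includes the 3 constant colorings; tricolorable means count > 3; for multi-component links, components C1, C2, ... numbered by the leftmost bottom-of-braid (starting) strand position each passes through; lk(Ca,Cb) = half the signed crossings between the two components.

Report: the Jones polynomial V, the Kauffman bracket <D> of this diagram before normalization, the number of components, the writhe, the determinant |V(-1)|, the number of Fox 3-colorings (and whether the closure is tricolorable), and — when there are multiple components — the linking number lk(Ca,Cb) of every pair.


V(t) = -t^-4 + t^-3 + t^-1
bracket: A^-8 + 1 - A^4, w = -4
1 component, writhe -4, over 4 crossings
det 3, colorings 9 of 3^4 — tricolorable
observation: w = -4 (over 4 crossings) is diagram-only; (-A^3)^(4) removes it from V


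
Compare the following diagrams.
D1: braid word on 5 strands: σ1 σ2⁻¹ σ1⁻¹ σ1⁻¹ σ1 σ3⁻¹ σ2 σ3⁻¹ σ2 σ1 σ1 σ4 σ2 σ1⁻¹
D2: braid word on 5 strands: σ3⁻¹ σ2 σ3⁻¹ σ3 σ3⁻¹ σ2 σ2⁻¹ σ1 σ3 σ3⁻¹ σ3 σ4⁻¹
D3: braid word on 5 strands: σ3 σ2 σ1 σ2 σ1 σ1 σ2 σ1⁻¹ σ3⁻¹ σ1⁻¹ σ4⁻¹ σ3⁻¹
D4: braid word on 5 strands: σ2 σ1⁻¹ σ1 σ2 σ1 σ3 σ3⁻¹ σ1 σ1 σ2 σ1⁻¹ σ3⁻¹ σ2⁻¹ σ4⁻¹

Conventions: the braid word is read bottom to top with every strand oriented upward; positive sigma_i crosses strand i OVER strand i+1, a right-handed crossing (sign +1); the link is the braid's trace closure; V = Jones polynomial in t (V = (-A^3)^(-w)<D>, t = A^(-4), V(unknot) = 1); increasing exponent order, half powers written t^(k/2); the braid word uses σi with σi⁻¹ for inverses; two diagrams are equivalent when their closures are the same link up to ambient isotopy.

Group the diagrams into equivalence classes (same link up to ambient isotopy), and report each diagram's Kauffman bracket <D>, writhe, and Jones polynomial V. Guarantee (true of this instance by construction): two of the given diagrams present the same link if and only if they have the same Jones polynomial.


grouping into links: {D1} | {D2} | {D3, D4}
V(D1) = t^-2 - t^-1 + 1 - t + t^2  (w +2, c 14, <D> = A^-2 - A^2 + A^6 - A^10 + A^14)
D2 (bracket 1; 12 crossings at w = 0): V = 1
V(D3) = t - t^2 + 2t^3 - t^4 + t^5 - t^6  (w +2, c 12, <D> = -A^-18 + A^-14 - A^-10 + 2A^-6 - A^-2 + A^2)
D4 (bracket -A^-18 + A^-14 - A^-10 + 2A^-6 - A^-2 + A^2; 14 crossings at w = +2): V = t - t^2 + 2t^3 - t^4 + t^5 - t^6
key observation: 3 classes among 4 diagrams; unequal V(t) rules out equality


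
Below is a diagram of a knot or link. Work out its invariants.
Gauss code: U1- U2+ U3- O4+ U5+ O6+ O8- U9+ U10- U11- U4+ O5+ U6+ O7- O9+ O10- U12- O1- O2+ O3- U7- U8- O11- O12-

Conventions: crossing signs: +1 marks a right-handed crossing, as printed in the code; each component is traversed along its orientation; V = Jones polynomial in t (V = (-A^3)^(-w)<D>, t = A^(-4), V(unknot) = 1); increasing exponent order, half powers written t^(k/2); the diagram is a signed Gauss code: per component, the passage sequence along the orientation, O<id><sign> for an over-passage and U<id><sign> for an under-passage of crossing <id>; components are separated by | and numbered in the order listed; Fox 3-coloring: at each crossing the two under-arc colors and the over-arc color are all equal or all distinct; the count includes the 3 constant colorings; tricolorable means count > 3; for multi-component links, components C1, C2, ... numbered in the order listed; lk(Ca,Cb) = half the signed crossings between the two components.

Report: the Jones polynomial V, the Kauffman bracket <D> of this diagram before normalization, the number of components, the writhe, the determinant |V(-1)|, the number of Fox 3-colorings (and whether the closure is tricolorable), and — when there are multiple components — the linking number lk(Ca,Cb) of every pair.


Jones polynomial: V(t) = -t^-5 + t^-4 - t^-3 + 2t^-2 - t^-1 + 2 - t
<D> = -A^-10 + 2A^-6 - A^-2 + 2A^2 - A^6 + A^10 - A^14; writhe -2
components 1, writhe -2 (12 crossings)
3-colorings: 9 of 3^12, det 9 — tricolorable
note: w = -2 (over 12 crossings) is diagram-only; (-A^3)^(2) removes it from V


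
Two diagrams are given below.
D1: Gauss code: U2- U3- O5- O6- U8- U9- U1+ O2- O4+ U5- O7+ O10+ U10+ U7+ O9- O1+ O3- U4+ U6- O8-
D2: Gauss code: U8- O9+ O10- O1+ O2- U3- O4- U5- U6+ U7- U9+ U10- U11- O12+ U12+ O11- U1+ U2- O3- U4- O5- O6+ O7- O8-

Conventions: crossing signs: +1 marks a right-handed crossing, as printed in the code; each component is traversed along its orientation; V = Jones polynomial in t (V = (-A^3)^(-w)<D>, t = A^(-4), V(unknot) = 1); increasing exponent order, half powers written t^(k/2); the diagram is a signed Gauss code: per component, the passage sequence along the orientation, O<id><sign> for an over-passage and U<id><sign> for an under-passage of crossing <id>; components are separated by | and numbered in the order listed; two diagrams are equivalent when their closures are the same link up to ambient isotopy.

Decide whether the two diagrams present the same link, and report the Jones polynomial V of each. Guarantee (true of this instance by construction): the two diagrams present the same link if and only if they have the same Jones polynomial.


equivalent: no
D1 (bracket A^-2 - A^2 + 2A^6 - A^10 + A^14 - A^18; 10 crossings at w = -2): V = -t^-6 + t^-5 - t^-4 + 2t^-3 - t^-2 + t^-1
V(D2) = -t^-4 + t^-3 + t^-1  [12 crossings, <D> = A^-8 + 1 - A^4, w = -4]
observation: 2 classes among 2 diagrams; unequal V(t) rules out equality


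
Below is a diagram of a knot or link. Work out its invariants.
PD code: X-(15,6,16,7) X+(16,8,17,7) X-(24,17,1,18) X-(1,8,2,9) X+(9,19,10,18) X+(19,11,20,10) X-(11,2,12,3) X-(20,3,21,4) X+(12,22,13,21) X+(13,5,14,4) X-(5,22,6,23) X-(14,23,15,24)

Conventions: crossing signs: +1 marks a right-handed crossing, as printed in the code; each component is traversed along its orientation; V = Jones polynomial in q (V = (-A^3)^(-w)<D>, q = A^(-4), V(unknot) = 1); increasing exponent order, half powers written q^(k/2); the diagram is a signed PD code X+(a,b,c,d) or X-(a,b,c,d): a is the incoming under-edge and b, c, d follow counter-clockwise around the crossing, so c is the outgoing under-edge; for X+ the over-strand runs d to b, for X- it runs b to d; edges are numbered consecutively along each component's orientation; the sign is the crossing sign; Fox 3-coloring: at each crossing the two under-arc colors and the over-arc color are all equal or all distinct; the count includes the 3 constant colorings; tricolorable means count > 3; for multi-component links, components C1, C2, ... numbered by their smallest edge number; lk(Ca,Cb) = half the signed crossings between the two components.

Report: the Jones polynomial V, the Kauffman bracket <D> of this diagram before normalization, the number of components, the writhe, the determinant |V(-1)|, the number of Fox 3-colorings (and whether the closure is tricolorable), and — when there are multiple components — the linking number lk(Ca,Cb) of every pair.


V(q) = -q^-5 + q^-4 - q^-3 + 2q^-2 - q^-1 + 2 - q
bracket: -A^-10 + 2A^-6 - A^-2 + 2A^2 - A^6 + A^10 - A^14, w = -2
1 component, writhe -2, over 12 crossings
det 9, colorings 9 of 3^12 — tricolorable
observation: w = -2 (over 12 crossings) is diagram-only; (-A^3)^(2) removes it from V


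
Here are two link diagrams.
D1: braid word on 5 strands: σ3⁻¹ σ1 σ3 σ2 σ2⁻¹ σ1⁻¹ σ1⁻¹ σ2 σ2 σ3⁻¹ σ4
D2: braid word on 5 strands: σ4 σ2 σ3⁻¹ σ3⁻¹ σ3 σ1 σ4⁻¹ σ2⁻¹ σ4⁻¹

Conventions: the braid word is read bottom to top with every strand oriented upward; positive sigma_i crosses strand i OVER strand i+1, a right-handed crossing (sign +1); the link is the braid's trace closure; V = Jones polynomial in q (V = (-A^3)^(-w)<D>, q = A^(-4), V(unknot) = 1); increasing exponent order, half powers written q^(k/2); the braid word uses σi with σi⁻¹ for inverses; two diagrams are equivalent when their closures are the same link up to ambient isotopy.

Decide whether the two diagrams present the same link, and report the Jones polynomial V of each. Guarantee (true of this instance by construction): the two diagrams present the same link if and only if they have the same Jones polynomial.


equivalent: no
V(D1) = -q^(1/2) - q^(5/2)  (w +1, c 11, <D> = A^-7 + A)
V(D2) = -q^(-1/2) - q^(1/2)  [9 crossings, <D> = A^-5 + A^-1, w = -1]
key observation: 2 values of V(q) split the 2 diagrams


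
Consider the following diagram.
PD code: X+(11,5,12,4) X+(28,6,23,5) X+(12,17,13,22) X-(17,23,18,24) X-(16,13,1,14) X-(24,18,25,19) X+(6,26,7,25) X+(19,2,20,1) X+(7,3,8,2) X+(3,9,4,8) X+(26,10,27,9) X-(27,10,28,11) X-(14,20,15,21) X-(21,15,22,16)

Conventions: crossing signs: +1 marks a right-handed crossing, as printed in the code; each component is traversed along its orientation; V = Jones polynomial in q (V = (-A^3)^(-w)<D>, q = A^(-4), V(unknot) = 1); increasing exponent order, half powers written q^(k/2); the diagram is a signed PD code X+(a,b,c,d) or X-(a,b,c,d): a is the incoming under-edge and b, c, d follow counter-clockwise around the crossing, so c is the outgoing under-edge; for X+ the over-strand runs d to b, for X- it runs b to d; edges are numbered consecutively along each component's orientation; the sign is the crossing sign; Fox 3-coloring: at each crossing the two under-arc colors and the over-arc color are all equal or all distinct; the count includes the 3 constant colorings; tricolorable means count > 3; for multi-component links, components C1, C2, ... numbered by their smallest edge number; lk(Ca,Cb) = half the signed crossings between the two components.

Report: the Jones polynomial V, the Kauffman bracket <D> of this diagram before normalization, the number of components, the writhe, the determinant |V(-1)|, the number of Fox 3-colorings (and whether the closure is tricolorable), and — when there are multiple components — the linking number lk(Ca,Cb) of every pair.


Jones polynomial: V(q) = -2q^-3 + 6q^-2 - 9q^-1 + 15 - 15q + 17q^2 - 14q^3 + 11q^4 - 7q^5 + 3q^6 - q^7
<D> = -A^-22 + 3A^-18 - 7A^-14 + 11A^-10 - 14A^-6 + 17A^-2 - 15A^2 + 15A^6 - 9A^10 + 6A^14 - 2A^18; writhe +2
components 3, writhe +2 (14 crossings)
linking number lk(C1,C2) = 0
lk(C1,C3): +1
lk(C2,C3) = -1
3-colorings: 3 of 3^14, det 100 — not tricolorable
note: det 100 = |V(-1)|; not divisible by 3, so not tricolorable


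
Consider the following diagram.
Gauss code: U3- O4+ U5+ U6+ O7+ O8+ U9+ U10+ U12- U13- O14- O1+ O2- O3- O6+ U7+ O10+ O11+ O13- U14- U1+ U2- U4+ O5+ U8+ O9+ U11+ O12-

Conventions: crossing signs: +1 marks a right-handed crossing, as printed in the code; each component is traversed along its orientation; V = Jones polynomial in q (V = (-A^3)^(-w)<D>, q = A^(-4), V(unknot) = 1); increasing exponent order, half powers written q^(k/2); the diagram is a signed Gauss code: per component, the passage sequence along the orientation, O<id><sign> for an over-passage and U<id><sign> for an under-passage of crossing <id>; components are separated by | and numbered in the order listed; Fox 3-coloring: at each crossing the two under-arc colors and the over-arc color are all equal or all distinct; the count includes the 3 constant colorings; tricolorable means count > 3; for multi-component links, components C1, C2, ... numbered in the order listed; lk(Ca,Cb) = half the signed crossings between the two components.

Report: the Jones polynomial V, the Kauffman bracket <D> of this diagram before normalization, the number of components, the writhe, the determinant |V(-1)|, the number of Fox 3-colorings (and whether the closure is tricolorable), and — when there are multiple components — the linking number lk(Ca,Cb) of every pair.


V = q + q^3 - q^4
<D> = -A^-4 + 1 + A^8 (w = +4)
1 component over 14 crossings, w = +4
9 Fox colorings among 3^14, |V(-1)| = 3: tricolorable
why: |V(-1)| = 3: so tricolorable, since 3 divides 3


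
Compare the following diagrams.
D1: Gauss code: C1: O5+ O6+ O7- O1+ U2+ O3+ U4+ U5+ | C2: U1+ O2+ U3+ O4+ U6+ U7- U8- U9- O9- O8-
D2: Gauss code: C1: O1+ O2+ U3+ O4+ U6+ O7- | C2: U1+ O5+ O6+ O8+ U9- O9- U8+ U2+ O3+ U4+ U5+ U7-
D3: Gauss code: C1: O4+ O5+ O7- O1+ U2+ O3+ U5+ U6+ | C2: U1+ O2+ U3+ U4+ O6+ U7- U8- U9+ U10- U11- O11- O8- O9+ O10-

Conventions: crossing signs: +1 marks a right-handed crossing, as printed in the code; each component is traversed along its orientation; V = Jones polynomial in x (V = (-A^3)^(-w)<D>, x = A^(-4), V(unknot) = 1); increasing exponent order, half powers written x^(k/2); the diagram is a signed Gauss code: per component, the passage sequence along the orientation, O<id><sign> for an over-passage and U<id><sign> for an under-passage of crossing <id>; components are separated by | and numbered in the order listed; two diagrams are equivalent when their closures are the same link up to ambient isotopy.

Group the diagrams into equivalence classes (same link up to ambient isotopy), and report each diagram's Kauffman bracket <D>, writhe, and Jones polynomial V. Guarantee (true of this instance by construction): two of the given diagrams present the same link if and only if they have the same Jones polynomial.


equivalence classes: {D1, D2, D3}
D1 (bracket A^-13 - A^-9 + A^-5 + A^3; 9 crossings at w = +3): V = -x^(3/2) - x^(7/2) + x^(9/2) - x^(11/2)
D2 (bracket A^-7 - A^-3 + A + A^9; 9 crossings at w = +5): V = -x^(3/2) - x^(7/2) + x^(9/2) - x^(11/2)
V(D3) = -x^(3/2) - x^(7/2) + x^(9/2) - x^(11/2)  [11 crossings, <D> = A^-13 - A^-9 + A^-5 + A^3, w = +3]
key observation: all 3 diagrams share one V(x), hence one class


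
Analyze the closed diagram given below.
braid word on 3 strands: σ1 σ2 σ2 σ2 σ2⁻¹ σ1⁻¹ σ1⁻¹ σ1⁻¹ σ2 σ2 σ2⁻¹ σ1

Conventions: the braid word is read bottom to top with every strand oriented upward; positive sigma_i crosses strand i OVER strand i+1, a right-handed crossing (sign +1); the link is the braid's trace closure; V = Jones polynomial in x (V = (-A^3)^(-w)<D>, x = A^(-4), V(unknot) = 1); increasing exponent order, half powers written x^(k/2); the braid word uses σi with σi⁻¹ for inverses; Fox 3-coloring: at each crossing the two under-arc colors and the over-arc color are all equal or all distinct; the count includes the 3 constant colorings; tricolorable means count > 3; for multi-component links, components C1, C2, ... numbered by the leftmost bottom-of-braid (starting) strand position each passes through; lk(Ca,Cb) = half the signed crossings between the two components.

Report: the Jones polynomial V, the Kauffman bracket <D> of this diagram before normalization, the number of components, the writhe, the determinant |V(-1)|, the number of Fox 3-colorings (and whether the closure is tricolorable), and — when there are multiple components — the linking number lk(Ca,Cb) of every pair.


Jones polynomial: V(x) = -x^-1 + 2 - x + 2x^2 - x^3 + x^4 - x^5
<D> = -A^-14 + A^-10 - A^-6 + 2A^-2 - A^2 + 2A^6 - A^10; writhe +2
components 1, writhe +2 (12 crossings)
3-colorings: 9 of 3^12, det 9 — tricolorable
note: w = +2 shifts under R1 moves; the (-A^3)^(-2) factor cancels that in V


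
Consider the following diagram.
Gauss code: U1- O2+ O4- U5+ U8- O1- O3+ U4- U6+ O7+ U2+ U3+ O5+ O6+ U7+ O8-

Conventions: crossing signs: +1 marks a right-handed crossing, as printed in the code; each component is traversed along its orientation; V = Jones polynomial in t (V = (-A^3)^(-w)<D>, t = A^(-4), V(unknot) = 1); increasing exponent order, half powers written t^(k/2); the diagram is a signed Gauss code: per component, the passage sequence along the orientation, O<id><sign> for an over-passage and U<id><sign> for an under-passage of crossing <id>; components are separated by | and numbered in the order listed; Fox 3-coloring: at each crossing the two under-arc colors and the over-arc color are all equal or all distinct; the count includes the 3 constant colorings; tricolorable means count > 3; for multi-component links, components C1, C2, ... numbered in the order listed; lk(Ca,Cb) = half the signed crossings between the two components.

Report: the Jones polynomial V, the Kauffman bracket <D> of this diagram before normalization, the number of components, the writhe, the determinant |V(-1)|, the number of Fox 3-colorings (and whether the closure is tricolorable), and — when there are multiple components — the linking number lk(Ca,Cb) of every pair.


V(t) = -t^-1 + 2 - t + 2t^2 - t^3 + t^4 - t^5
bracket: -A^-14 + A^-10 - A^-6 + 2A^-2 - A^2 + 2A^6 - A^10, w = +2
1 component, writhe +2, over 8 crossings
det 9, colorings 9 of 3^8 — tricolorable
observation: det 9 = |V(-1)|; divisible by 3, so tricolorable


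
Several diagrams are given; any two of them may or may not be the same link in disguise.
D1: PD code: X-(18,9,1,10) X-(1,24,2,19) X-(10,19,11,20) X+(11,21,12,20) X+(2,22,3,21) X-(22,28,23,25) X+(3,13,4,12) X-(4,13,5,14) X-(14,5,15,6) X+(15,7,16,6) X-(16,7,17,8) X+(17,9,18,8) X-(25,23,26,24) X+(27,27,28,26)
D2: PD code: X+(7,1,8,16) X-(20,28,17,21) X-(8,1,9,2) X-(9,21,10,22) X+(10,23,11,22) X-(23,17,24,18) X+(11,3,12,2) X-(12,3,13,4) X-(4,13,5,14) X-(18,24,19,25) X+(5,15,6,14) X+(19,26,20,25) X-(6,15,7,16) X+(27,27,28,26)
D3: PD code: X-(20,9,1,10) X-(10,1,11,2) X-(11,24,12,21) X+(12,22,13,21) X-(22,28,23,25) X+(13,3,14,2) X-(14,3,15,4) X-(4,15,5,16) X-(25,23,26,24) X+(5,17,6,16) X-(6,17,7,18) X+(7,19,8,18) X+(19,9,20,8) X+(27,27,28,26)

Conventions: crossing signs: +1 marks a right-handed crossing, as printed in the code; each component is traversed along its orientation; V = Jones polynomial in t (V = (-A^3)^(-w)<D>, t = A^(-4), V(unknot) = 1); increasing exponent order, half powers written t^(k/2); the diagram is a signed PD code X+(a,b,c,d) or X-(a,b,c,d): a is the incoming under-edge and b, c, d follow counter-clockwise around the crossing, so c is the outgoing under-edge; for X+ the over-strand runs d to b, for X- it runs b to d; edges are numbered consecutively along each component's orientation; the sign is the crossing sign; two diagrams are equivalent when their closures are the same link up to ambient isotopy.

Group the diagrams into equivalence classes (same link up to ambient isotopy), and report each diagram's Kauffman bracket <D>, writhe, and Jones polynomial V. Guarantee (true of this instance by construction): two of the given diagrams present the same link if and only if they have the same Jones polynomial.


equivalence classes: {D1, D2, D3}
D1 (bracket A^-6 + A^-2 + A^2 + A^6; 14 crossings at w = -2): V = t^-3 + t^-2 + t^-1 + 1
V(D2) = t^-3 + t^-2 + t^-1 + 1  [14 crossings, <D> = A^-6 + A^-2 + A^2 + A^6, w = -2]
D3 (bracket A^-6 + A^-2 + A^2 + A^6; 14 crossings at w = -2): V = t^-3 + t^-2 + t^-1 + 1
key observation: one V(t) for all 3 diagrams — one class (guaranteed)


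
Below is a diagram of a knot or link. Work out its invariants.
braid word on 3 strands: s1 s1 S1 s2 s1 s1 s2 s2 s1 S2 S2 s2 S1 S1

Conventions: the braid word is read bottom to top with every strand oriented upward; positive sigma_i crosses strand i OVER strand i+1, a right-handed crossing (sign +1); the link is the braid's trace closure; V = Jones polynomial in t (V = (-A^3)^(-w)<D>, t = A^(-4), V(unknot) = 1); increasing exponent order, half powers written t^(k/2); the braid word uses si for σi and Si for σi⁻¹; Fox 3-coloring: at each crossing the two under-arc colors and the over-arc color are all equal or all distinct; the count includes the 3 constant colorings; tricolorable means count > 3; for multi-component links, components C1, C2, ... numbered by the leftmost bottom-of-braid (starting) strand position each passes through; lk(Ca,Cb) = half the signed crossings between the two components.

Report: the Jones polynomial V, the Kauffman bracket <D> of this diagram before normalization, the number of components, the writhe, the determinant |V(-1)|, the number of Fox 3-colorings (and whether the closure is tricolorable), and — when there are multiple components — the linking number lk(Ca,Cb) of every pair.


V(t) = t - t^2 + 2t^3 - t^4 + t^5 - t^6
bracket: -A^-12 + A^-8 - A^-4 + 2 - A^4 + A^8, w = +4
1 component, writhe +4, over 14 crossings
det 7, colorings 3 of 3^14 — not tricolorable
observation: the span of V is 5, forcing >= 5 crossings in any diagram


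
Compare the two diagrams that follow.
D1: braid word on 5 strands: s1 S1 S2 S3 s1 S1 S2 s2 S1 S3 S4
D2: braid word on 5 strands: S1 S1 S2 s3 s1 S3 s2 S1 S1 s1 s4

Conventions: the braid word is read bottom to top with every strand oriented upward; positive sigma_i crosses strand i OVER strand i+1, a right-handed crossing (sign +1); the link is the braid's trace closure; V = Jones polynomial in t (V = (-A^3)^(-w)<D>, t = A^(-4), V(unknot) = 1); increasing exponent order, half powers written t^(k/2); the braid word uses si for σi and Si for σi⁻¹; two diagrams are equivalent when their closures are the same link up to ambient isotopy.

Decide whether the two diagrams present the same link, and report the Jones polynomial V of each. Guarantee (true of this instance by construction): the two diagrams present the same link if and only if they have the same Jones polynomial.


equivalent: no
D1 (bracket A^-13 + A^-5; 11 crossings at w = -5): V = -t^(-5/2) - t^(-1/2)
D2 (bracket A^-1 + A^3 + A^7 - A^15; 11 crossings at w = -1): V = t^(-9/2) - t^(-5/2) - t^(-3/2) - t^(-1/2)
key observation: 2 values of V(t) split the 2 diagrams


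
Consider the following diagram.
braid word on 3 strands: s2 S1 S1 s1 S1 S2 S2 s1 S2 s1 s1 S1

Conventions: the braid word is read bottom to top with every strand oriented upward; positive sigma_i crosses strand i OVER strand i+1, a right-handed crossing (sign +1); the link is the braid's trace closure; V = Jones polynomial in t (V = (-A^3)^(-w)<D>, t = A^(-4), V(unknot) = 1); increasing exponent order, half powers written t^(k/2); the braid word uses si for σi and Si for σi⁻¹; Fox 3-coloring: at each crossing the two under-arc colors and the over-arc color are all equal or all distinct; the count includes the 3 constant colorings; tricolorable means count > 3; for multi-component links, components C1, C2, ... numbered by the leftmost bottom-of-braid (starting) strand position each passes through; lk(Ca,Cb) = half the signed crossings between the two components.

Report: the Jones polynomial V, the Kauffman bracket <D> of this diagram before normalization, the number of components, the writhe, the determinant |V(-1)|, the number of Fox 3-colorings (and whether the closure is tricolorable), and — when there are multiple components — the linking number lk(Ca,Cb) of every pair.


V = t^-5 - 2t^-4 + 2t^-3 - 2t^-2 + 2t^-1 - 1 + t
<D> = A^-10 - A^-6 + 2A^-2 - 2A^2 + 2A^6 - 2A^10 + A^14 (w = -2)
1 component over 12 crossings, w = -2
3 Fox colorings among 3^12, |V(-1)| = 11: not tricolorable
why: w = -2 (over 12 crossings) is diagram-only; (-A^3)^(2) removes it from V


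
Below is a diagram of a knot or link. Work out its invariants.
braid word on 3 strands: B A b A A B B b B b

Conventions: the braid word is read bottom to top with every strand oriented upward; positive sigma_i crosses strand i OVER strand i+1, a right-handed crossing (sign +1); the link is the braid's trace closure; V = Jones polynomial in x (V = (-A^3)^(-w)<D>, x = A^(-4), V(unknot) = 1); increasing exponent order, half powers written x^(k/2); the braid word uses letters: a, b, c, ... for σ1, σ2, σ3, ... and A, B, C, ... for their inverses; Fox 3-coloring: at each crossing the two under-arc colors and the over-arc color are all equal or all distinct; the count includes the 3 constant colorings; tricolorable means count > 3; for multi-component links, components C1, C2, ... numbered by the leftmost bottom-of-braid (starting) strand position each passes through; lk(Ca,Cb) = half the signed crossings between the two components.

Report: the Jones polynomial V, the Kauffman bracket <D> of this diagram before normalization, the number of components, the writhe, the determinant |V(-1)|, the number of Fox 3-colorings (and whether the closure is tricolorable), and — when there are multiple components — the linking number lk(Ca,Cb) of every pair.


V = -x^-6 + x^-5 - x^-4 + 2x^-3 - x^-2 + x^-1
<D> = A^-8 - A^-4 + 2 - A^4 + A^8 - A^12 (w = -4)
1 component over 10 crossings, w = -4
3 Fox colorings among 3^10, |V(-1)| = 7: not tricolorable
why: V spans 5 powers of x: at least 5 crossings in any diagram


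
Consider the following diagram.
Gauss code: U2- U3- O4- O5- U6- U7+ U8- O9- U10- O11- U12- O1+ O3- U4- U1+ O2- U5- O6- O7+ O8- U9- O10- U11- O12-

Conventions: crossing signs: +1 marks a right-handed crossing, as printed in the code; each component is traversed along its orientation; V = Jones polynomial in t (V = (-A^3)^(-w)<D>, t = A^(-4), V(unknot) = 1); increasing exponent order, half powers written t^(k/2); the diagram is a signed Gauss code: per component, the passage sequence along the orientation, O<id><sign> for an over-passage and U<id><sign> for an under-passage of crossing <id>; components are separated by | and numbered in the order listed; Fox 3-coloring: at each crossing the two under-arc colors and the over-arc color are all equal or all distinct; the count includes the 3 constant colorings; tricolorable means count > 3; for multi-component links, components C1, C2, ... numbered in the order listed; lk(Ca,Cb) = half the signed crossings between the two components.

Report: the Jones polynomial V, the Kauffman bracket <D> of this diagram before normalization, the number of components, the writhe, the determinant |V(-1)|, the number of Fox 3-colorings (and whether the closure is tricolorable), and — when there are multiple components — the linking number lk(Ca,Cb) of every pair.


Jones polynomial: V(t) = -t^-12 + t^-11 - 2t^-10 + 3t^-9 - 3t^-8 + 3t^-7 - 2t^-6 + 2t^-5 - t^-4 + t^-3
<D> = A^-12 - A^-8 + 2A^-4 - 2 + 3A^4 - 3A^8 + 3A^12 - 2A^16 + A^20 - A^24; writhe -8
components 1, writhe -8 (12 crossings)
3-colorings: 3 of 3^12, det 19 — not tricolorable
note: |V(-1)| = 19: so not tricolorable, since 3 does not divide 19


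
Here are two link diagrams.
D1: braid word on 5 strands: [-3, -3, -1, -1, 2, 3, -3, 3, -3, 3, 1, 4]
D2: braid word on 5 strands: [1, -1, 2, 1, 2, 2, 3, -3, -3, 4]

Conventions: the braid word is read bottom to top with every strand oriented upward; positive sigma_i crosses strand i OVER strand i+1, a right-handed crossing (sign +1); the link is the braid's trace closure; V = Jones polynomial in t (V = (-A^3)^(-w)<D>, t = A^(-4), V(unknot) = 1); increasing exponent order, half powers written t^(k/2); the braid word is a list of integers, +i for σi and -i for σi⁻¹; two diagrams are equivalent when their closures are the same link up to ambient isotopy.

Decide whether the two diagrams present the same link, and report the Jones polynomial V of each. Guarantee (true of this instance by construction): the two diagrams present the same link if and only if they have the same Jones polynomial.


equivalent: no
D1 (bracket 1; 12 crossings at w = 0): V = 1
D2 (bracket -A^-4 + 1 + A^8; 10 crossings at w = +4): V = t + t^3 - t^4
key observation: comparing 2 Jones polynomials yields 2 groups


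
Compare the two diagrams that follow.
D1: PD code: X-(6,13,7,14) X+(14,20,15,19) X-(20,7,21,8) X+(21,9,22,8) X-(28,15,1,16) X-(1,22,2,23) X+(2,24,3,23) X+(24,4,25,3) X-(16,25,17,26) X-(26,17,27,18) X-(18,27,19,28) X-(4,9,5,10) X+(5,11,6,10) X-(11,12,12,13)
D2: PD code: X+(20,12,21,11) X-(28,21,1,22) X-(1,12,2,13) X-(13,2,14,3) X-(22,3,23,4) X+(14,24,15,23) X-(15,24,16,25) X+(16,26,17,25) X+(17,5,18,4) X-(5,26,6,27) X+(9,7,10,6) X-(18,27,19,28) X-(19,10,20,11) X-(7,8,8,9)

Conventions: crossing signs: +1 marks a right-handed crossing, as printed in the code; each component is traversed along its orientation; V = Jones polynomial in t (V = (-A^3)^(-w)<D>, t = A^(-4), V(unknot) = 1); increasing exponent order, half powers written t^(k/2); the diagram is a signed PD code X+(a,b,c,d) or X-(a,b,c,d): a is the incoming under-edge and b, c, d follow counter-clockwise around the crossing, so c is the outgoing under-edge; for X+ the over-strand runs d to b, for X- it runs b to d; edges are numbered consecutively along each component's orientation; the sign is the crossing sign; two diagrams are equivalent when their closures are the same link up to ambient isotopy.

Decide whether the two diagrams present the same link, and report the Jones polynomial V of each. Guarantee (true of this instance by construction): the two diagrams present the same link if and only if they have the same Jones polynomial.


equivalent: no
D1 (bracket A^-16 - A^-12 + 2A^-8 - 2A^-4 + 2 - 2A^4 + A^8; 14 crossings at w = -4): V = t^-5 - 2t^-4 + 2t^-3 - 2t^-2 + 2t^-1 - 1 + t
V(D2) = -t^-6 + t^-5 - t^-4 + 2t^-3 - t^-2 + t^-1  [14 crossings, <D> = A^-8 - A^-4 + 2 - A^4 + A^8 - A^12, w = -4]
observation: 2 classes among 2 diagrams; unequal V(t) rules out equality


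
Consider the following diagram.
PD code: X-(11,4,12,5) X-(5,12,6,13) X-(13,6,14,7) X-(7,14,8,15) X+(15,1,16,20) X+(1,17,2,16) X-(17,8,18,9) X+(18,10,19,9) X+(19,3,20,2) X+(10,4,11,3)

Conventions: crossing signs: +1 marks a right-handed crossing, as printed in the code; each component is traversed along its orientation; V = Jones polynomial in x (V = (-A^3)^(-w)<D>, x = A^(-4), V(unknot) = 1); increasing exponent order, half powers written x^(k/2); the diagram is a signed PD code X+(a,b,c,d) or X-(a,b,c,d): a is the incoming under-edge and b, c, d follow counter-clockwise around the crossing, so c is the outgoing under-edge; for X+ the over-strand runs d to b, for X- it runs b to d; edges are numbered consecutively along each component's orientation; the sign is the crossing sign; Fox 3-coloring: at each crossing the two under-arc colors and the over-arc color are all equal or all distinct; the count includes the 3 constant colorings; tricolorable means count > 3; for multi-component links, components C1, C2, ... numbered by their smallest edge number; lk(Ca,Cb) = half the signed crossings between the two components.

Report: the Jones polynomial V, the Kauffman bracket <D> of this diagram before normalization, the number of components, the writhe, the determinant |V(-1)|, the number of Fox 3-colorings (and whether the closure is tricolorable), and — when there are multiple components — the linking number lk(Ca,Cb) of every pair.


V(x) = -x^-3 + x^-2 - x^-1 + 3 - x + x^2 - x^3
bracket: -A^-12 + A^-8 - A^-4 + 3 - A^4 + A^8 - A^12, w = 0
1 component, writhe 0, over 10 crossings
det 9, colorings 27 of 3^10 — tricolorable
observation: the span of V is 6, forcing >= 6 crossings in any diagram


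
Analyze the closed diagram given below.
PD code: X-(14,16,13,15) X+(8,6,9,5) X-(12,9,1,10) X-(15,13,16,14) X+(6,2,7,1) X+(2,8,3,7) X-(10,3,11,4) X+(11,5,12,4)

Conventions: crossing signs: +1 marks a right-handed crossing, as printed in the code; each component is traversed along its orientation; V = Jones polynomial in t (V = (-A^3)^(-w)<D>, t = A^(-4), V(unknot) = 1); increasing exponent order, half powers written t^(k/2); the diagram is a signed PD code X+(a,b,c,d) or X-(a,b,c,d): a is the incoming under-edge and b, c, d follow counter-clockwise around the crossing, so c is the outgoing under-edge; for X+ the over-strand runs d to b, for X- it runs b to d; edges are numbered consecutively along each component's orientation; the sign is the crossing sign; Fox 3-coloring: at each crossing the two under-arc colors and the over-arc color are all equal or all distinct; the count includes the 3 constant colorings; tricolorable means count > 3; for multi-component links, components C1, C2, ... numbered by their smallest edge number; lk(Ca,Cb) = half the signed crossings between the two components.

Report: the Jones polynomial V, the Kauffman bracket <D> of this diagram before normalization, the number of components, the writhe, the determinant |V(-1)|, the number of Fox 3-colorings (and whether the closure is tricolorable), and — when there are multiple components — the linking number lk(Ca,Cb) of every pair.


Jones polynomial: V(t) = t^-2 + t^-1 + 2 + t - t^4
<D> = -A^-16 + A^-4 + 2 + A^4 + A^8; writhe 0
components 3, writhe 0 (8 crossings)
linking number lk(C1,C2) = 0
lk(C1,C3): 0
lk(C2,C3) = -1
3-colorings: 27 of 3^8, det 0 — tricolorable
note: summing lk over 3 pairs gives -1


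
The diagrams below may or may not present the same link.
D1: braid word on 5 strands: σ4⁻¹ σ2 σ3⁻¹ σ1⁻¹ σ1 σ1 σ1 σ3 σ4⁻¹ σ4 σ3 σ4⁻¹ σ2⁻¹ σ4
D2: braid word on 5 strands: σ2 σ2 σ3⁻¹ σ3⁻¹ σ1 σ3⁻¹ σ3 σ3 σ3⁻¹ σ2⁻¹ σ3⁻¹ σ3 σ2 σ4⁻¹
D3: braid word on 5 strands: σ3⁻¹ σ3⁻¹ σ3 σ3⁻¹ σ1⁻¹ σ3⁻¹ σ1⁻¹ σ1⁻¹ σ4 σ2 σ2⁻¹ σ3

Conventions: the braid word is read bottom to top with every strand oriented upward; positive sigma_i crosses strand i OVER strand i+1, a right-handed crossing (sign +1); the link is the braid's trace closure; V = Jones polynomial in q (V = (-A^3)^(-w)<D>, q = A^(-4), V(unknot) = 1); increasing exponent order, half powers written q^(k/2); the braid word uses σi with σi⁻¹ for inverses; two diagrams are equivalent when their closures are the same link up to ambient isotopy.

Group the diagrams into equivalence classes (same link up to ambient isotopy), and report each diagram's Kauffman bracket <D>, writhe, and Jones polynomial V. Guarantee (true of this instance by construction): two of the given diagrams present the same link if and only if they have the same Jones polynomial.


classes: {D1} | {D2} | {D3}
V(D1) = 1 + q + q^2 + q^3  [14 crossings, <D> = A^-6 + A^-2 + A^2 + A^6, w = +2]
D2 (bracket A^-8 + 2 + A^8; 14 crossings at w = 0): V = q^-2 + 2 + q^2
V(D3) = -q^-7 + q^-4 + 2q^-3 + q^-2 + q^-1  [12 crossings, <D> = A^-8 + A^-4 + 2 + A^4 - A^16, w = -4]
note: 3 classes among 3 diagrams; unequal V(q) rules out equality


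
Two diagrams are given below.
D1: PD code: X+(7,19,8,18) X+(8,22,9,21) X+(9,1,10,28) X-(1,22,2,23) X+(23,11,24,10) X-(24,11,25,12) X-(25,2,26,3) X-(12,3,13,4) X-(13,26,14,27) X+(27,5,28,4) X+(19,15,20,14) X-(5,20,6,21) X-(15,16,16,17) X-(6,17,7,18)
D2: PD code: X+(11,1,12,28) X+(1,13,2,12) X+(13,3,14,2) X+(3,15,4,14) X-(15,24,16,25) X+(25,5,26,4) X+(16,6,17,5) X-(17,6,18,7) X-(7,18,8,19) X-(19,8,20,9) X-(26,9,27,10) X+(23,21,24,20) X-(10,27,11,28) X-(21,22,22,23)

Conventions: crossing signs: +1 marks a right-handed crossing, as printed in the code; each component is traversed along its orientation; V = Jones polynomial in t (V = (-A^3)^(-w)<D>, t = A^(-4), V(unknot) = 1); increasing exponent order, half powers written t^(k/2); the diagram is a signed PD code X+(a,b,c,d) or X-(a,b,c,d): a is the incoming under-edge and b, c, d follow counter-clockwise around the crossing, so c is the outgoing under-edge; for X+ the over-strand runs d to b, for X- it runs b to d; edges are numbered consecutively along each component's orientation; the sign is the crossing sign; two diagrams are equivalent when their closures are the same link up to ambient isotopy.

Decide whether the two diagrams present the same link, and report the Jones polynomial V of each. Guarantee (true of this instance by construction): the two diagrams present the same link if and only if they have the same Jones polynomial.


same link: no
V(D1) = 1  [14 crossings, <D> = A^-6, w = -2]
V(D2) = -t^-3 + 2t^-2 - 2t^-1 + 3 - 2t + 2t^2 - t^3  [14 crossings, <D> = -A^-12 + 2A^-8 - 2A^-4 + 3 - 2A^4 + 2A^8 - A^12, w = 0]
insight: 2 classes among 2 diagrams; unequal V(t) rules out equality


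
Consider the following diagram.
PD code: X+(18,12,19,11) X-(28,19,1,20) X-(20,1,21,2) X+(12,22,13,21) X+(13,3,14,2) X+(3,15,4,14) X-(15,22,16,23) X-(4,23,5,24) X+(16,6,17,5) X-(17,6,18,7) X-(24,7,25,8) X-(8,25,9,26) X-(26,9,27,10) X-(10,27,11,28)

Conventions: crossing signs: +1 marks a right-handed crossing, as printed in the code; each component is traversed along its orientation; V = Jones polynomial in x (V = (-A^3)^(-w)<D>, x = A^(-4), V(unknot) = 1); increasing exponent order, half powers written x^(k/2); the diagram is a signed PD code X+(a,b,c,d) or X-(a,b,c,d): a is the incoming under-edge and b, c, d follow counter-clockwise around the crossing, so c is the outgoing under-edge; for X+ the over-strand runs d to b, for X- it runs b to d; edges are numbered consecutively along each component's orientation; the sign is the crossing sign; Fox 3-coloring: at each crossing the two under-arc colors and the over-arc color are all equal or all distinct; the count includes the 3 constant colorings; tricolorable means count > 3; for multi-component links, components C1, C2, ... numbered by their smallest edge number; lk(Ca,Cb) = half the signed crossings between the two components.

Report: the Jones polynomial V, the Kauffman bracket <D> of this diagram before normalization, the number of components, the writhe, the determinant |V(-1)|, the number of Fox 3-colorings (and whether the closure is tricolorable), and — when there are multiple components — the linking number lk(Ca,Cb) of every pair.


V(x) = -x^-9 + 2x^-8 - 4x^-7 + 6x^-6 - 7x^-5 + 7x^-4 - 6x^-3 + 6x^-2 - 3x^-1 + 2 - x
bracket: -A^-16 + 2A^-12 - 3A^-8 + 6A^-4 - 6 + 7A^4 - 7A^8 + 6A^12 - 4A^16 + 2A^20 - A^24, w = -4
1 component, writhe -4, over 14 crossings
det 45, colorings 9 of 3^14 — tricolorable
observation: det 45 = |V(-1)|; divisible by 3, so tricolorable


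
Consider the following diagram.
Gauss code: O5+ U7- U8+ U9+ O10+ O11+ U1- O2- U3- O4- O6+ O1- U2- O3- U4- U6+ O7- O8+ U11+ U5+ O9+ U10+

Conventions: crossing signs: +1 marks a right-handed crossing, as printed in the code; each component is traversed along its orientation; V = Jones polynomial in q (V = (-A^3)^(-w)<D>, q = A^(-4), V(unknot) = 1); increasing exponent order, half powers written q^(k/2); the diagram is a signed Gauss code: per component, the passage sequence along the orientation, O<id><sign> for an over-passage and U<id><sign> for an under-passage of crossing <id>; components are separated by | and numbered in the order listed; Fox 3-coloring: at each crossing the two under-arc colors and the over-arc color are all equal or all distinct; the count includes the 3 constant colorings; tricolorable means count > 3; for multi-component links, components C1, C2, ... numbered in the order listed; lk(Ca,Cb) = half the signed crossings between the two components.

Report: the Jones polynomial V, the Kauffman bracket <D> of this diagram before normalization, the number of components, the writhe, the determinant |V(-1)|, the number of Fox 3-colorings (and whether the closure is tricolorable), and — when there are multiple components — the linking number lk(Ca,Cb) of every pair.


V = -q^-3 + q^-2 - q^-1 + 3 - q + q^2 - q^3
<D> = A^-9 - A^-5 + A^-1 - 3A^3 + A^7 - A^11 + A^15 (w = +1)
1 component over 11 crossings, w = +1
27 Fox colorings among 3^11, |V(-1)| = 9: tricolorable
why: palindromic: swapping q for 1/q fixes V
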